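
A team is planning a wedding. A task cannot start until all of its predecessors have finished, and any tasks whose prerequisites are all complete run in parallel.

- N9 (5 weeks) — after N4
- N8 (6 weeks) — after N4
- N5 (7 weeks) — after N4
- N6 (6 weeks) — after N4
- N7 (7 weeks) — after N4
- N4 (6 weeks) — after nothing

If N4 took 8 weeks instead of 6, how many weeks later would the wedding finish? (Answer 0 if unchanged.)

The binding path is N4→N5 = 6+7 = 13; finish at 13 weeks.
N4 lies on that path, so at 8 weeks the path becomes 15 weeks.
No other chain overtakes it, so the finish is 15 weeks.
Change in finish: 15 − 13 = +2 weeks.

2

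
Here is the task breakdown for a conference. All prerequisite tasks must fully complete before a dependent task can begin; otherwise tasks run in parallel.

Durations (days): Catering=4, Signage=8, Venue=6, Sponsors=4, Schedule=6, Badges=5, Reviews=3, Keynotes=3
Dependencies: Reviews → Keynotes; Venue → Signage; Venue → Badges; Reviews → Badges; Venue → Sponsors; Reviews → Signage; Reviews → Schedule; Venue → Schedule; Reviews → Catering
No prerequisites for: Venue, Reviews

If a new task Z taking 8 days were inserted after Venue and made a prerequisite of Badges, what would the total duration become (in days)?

Originally the conference takes 14 days.
With Z inserted, Badges now waits for max(Reviews, Venue, Z).
New critical path: Venue→Z→Badges = 6+8+5 = 19 ⇒ 19 days.

19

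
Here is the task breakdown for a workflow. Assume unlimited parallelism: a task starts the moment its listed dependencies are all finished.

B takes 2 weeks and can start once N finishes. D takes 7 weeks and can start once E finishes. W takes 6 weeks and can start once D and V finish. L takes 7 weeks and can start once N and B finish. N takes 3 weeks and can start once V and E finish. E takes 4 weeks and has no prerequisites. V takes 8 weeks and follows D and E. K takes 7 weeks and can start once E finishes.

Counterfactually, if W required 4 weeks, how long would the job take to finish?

31

As given, the longest chain is E→D→V→N→B→L = 4+7+8+3+2+7 = 31, so the finish is 31 weeks.
The longest path through W is only 25 weeks, so W has float 6.
No other chain overtakes it, so the finish is 31 weeks.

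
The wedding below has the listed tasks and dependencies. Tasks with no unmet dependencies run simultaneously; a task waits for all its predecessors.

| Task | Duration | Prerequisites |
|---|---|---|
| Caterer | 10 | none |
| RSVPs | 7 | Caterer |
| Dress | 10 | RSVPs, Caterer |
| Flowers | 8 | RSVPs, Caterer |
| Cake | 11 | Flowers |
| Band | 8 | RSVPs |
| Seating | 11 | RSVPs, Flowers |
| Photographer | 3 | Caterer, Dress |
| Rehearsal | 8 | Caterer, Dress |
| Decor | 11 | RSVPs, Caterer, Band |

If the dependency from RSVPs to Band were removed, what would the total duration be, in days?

36

Original critical path: Caterer→RSVPs→Flowers→Cake = 10+7+8+11 = 36 ⇒ 36 days.
Without RSVPs→Band, Band's earliest start moves from 17 to 0.
The longest chain is now Caterer→RSVPs→Flowers→Cake = 10+7+8+11 = 36, so the project takes 36 days.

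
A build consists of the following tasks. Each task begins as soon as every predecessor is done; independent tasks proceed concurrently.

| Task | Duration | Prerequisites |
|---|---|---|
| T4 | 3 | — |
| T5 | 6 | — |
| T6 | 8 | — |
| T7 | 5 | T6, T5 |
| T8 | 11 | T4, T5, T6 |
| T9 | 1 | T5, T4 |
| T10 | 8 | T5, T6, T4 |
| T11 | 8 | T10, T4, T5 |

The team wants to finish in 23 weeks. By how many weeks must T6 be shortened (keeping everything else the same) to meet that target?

1

Current finish: 24 weeks; target: 23.
T6 is on every critical path, so each week cut from T6 cuts the finish by one (this holds down to a finish of 22).
Need 24 − 23 = 1 week off T6 → T6 becomes 7 weeks, finish becomes 23.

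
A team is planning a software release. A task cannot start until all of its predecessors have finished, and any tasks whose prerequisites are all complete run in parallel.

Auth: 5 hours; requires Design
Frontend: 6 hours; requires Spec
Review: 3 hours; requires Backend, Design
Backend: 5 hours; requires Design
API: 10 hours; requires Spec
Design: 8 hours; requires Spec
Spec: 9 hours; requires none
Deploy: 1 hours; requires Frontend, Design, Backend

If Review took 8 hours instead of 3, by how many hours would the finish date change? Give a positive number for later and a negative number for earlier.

As given, the longest chain is Spec→Design→Backend→Review = 9+8+5+3 = 25, so the finish is 25 hours.
Since Review is critical, the +5 change carries straight to that chain (now 30 hours).
The critical path is still Spec→Design→Backend→Review; finish is now 30 hours.
Change in finish: 30 − 25 = +5 hours.

5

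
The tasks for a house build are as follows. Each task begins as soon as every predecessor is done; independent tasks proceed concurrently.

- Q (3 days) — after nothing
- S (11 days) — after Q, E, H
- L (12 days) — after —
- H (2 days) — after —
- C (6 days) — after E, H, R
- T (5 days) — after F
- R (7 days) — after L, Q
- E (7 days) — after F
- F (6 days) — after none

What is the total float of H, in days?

12

L→R→C = 12+7+6 = 25 sets the makespan at 25 days.
The longest chain containing H totals 13 days.
So H can slip 14 − 2 = 12 days.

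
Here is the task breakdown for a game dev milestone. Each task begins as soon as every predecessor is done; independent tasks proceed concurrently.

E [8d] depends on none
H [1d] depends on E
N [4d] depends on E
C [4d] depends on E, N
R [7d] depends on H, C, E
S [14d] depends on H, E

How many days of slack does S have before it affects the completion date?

0

The longest chain is E→H→S = 8+1+14 = 23; overall finish 23 days.
S finishes as early as 23 and must finish by 23.
Slack of S = 9 − 9 = 0 days.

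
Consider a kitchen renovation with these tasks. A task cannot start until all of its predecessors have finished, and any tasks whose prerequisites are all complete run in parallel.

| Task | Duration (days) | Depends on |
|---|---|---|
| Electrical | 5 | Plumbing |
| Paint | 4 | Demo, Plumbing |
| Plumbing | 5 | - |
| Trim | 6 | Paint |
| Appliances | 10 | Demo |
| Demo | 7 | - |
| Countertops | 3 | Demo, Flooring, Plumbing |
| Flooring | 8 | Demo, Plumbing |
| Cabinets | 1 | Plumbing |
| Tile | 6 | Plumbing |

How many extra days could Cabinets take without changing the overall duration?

12

Critical path: Demo→Flooring→Countertops = 7+8+3 = 18, so the finish is 18 days.
Cabinets finishes as early as 6 and must finish by 18.
Slack of Cabinets = 17 − 5 = 12 days.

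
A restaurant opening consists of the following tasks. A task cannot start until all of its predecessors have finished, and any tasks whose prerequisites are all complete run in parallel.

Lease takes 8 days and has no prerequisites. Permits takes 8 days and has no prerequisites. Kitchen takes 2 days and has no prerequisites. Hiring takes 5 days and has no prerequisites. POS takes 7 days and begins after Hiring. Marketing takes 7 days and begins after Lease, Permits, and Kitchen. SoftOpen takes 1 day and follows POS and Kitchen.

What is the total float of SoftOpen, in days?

Critical path: Lease→Marketing = 8+7 = 15, so the finish is 15 days.
SoftOpen finishes as early as 13 and must finish by 15.
Slack of SoftOpen = 14 − 12 = 2 days.

2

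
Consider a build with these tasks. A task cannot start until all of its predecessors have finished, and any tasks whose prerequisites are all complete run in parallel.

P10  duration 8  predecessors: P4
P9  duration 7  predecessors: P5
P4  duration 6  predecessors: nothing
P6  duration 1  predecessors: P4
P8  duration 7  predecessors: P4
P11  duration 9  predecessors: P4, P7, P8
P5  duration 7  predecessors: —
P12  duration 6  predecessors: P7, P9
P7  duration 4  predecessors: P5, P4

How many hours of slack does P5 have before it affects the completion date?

2

Critical path: P4→P8→P11 = 6+7+9 = 22, so the finish is 22 hours.
Longest path through P5: 20 hours (earliest finish 7, latest finish 9).
So P5 can slip 9 − 7 = 2 hours.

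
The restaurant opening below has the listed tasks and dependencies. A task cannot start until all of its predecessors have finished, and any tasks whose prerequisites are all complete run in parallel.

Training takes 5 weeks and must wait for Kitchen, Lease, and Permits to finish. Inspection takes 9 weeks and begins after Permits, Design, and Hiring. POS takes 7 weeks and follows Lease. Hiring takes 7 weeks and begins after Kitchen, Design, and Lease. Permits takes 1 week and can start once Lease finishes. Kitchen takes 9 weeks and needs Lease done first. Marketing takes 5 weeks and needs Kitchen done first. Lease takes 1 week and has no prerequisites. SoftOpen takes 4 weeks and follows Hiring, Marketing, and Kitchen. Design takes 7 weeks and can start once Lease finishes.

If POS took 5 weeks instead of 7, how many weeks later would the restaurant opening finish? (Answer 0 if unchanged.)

0

Baseline: Lease→Kitchen→Hiring→Inspection = 1+9+7+9 = 26 → 26 weeks.
The longest path through POS is only 8 weeks, so POS has float 18.
That remains the longest chain; total 26 weeks.
Change in finish: 26 − 26 = +0 weeks.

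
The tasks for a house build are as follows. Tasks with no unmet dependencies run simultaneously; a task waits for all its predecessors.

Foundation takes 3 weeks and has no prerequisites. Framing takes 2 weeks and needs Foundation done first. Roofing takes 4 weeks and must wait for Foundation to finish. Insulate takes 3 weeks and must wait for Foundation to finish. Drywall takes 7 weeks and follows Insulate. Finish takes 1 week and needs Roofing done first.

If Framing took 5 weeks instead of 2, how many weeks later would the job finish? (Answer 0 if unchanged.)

0

Critical path before the change: Foundation→Insulate→Drywall = 3+3+7 = 13 giving 13 weeks.
Framing is off the critical path — its longest chain is 5 weeks, giving 8 of slack.
That remains the longest chain; total 13 weeks.
Change in finish: 13 − 13 = +0 weeks.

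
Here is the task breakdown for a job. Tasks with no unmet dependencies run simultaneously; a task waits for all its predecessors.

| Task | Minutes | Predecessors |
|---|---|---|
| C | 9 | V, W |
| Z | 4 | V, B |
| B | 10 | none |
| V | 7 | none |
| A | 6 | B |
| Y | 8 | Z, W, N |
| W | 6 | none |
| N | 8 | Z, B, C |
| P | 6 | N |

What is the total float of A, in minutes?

16

V→C→N→Y = 7+9+8+8 = 32 sets the makespan at 32 minutes.
A finishes as early as 16 and must finish by 32.
Float = 32 − 16 = 16.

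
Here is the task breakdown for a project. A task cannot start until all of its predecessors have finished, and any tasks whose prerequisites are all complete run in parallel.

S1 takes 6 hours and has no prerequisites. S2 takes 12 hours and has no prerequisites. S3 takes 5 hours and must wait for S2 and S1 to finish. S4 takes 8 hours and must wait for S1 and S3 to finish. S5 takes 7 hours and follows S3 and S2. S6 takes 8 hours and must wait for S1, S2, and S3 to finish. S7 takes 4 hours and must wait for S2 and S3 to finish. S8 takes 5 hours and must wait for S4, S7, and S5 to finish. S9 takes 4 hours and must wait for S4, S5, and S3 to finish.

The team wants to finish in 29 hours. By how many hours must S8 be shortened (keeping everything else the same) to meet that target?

1

Current finish: 30 hours; target: 29.
S8 is on every critical path, so each hour cut from S8 cuts the finish by one (this holds down to a finish of 29).
Need 30 − 29 = 1 hour off S8 → S8 becomes 4 hours, finish becomes 29.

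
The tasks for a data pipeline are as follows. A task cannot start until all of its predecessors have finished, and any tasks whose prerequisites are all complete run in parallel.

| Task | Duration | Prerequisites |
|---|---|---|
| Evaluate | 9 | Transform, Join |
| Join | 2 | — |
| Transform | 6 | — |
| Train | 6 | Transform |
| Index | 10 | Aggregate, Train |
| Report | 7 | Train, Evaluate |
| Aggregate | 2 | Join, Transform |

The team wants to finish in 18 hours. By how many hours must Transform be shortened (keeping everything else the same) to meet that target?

4

Current finish: 22 hours; target: 18.
Transform is on every critical path, so each hour cut from Transform cuts the finish by one (this holds down to a finish of 18).
Need 22 − 18 = 4 hours off Transform → Transform becomes 2 hours, finish becomes 18.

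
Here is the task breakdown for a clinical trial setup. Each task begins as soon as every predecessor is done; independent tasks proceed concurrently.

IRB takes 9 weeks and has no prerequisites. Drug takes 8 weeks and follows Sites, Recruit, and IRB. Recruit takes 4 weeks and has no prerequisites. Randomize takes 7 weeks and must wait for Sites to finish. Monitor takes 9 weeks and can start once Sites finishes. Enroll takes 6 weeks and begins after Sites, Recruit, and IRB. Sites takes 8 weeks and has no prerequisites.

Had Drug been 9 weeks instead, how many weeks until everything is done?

Baseline: IRB→Drug = 9+8 = 17 → 17 weeks.
Since Drug is critical, the +1 change carries straight to that chain (now 18 weeks).
The critical path is still IRB→Drug; finish is now 18 weeks.

18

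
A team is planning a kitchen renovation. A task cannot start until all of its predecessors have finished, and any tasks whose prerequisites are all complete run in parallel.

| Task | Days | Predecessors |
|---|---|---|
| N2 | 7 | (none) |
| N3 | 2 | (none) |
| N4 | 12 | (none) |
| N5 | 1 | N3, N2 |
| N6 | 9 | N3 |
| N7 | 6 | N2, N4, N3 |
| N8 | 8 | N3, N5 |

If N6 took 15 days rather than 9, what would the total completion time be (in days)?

Actual critical path: N4→N7 = 12+6 = 18 ⇒ 18 days.
The longest path through N6 is only 11 days, so N6 has float 7.
No other chain overtakes it, so the finish is 18 days.

18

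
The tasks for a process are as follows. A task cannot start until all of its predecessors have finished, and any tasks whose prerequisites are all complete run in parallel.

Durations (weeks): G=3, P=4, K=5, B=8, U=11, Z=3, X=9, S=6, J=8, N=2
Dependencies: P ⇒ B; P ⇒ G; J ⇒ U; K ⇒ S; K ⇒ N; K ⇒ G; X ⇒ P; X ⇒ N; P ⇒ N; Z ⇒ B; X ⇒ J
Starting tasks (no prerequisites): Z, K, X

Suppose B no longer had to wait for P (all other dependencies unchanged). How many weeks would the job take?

With the dependency in place, X→J→U = 9+8+11 = 28 sets the finish at 28 weeks.
Without P→B, B's earliest start moves from 13 to 3.
The longest chain is now X→J→U = 9+8+11 = 28, so the job takes 28 weeks.

28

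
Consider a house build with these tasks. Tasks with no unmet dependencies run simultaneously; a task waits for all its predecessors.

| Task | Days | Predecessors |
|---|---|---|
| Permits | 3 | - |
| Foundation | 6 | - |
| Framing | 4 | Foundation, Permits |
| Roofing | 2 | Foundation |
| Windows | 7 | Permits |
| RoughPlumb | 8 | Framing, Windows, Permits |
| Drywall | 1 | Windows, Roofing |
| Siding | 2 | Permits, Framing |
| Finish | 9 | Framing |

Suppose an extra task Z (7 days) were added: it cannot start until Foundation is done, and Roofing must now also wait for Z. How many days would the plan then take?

19

Originally the plan takes 19 days.
With Z inserted, Roofing now waits for max(Foundation, Z).
New critical path: Foundation→Framing→Finish = 6+4+9 = 19 ⇒ 19 days.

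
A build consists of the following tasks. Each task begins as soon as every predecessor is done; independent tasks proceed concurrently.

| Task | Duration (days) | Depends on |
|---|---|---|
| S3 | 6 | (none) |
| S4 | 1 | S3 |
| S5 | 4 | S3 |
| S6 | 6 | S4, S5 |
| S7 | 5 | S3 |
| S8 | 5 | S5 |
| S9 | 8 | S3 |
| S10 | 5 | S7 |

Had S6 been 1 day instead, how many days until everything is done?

16

Baseline: S3→S5→S6 = 6+4+6 = 16 → 16 days.
S6 lies on that path, so at 1 day the path becomes 11 days.
New critical path: S3→S7→S10 = 6+5+5 = 16 ⇒ 16 days.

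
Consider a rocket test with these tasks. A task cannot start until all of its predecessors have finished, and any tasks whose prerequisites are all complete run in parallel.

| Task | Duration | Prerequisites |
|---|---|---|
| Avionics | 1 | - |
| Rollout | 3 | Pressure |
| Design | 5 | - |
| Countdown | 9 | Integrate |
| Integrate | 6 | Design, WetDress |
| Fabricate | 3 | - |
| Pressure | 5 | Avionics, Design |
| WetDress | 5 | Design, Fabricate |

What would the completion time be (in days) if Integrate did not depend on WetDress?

Original critical path: Design→WetDress→Integrate→Countdown = 5+5+6+9 = 25 ⇒ 25 days.
Without WetDress→Integrate, Integrate's earliest start moves from 10 to 5.
After: Design→Integrate→Countdown = 5+6+9 = 20 → 20 days.

20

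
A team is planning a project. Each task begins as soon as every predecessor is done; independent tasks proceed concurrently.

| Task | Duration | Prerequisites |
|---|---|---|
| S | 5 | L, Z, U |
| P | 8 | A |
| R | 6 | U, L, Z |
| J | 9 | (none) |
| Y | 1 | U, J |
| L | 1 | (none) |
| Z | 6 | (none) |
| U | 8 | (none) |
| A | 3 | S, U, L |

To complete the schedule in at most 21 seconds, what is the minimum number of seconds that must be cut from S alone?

Current finish: 24 seconds; target: 21.
S is on every critical path, so each second cut from S cuts the finish by one (this holds down to a finish of 20).
Need 24 − 21 = 3 seconds off S → S becomes 2 seconds, finish becomes 21.

3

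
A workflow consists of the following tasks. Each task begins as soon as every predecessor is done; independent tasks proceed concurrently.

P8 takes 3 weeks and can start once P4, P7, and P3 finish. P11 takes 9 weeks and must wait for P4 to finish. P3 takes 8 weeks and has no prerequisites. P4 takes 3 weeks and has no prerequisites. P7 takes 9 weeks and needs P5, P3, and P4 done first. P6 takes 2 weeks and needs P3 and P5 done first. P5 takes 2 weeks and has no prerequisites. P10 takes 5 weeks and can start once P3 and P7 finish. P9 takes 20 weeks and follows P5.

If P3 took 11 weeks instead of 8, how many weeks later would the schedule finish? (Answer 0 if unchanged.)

Baseline: P3→P7→P10 = 8+9+5 = 22 → 22 weeks.
P3 lies on that path, so at 11 weeks the path becomes 25 weeks.
That remains the longest chain; total 25 weeks.
Change in finish: 25 − 22 = +3 weeks.

3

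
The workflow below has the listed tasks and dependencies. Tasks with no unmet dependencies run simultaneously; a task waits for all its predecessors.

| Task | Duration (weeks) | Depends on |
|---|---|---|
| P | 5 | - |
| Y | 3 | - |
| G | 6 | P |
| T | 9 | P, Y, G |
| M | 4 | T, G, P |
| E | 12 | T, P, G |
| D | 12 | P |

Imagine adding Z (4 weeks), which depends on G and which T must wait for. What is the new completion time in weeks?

36

Originally the schedule takes 32 weeks.
With Z inserted, T now waits for max(P, Y, G, Z).
New critical path: P→G→Z→T→E = 5+6+4+9+12 = 36 ⇒ 36 weeks.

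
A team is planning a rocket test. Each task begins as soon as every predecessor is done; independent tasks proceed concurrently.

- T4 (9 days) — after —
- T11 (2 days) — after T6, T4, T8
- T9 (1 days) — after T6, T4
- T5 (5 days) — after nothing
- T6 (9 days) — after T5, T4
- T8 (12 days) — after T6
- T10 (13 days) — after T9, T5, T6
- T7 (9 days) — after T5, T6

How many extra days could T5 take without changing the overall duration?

4

T4→T6→T8→T11 = 9+9+12+2 = 32 sets the makespan at 32 days.
Longest path through T5: 28 days (earliest finish 5, latest finish 9).
Float = 32 − 28 = 4.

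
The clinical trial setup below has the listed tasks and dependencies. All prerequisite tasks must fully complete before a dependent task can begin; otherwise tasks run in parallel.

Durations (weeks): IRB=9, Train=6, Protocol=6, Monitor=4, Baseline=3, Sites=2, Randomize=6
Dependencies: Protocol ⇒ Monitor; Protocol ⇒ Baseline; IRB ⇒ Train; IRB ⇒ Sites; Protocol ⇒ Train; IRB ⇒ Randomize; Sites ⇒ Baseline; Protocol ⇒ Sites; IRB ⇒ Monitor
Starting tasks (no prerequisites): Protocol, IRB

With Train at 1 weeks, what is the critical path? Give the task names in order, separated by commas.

IRB, Randomize

Baseline: IRB→Train = 9+6 = 15 → 15 weeks.
Train is on the critical path; changing it to 1 makes that path 10 weeks.
The binding chain switches to IRB→Randomize = 9+6 = 15; finish 15 weeks.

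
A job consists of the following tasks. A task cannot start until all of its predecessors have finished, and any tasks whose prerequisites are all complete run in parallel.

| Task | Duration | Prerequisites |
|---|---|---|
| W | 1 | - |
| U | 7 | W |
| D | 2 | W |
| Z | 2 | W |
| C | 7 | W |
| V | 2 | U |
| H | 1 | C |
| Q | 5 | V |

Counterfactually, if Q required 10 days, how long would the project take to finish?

20

Actual critical path: W→U→V→Q = 1+7+2+5 = 15 ⇒ 15 days.
Since Q is critical, the +5 change carries straight to that chain (now 20 days).
That remains the longest chain; total 20 days.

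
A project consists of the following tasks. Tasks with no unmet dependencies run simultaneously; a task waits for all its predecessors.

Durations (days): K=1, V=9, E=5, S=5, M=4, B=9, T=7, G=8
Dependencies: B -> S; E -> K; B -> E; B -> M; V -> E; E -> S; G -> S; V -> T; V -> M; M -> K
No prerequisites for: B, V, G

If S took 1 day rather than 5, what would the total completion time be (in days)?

16

Actual critical path: B→E→S = 9+5+5 = 19 ⇒ 19 days.
Since S is critical, the -4 change carries straight to that chain (now 15 days).
New critical path: V→T = 9+7 = 16 ⇒ 16 days.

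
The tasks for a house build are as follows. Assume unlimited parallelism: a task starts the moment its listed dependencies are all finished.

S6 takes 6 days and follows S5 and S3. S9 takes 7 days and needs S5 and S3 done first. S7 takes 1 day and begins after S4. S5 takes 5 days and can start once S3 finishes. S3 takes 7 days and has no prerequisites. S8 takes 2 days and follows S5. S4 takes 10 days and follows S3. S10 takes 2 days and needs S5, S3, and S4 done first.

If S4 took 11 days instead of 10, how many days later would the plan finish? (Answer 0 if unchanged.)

As given, the longest chain is S3→S4→S10 = 7+10+2 = 19, so the finish is 19 days.
S4 lies on that path, so at 11 days the path becomes 20 days.
That remains the longest chain; total 20 days.
Change in finish: 20 − 19 = +1 days.

1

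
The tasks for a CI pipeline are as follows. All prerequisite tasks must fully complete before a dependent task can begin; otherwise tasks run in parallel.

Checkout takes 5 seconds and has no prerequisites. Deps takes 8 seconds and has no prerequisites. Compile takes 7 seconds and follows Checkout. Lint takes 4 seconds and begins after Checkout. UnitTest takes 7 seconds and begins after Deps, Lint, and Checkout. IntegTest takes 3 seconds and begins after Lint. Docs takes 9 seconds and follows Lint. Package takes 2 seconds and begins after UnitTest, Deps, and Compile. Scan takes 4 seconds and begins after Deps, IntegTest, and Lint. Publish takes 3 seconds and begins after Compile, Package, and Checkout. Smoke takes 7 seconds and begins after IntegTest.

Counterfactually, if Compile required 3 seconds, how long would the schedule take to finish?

21

Critical path before the change: Checkout→Lint→UnitTest→Package→Publish = 5+4+7+2+3 = 21 giving 21 seconds.
Compile is off the critical path — its longest chain is 17 seconds, giving 4 of slack.
No other chain overtakes it, so the finish is 21 seconds.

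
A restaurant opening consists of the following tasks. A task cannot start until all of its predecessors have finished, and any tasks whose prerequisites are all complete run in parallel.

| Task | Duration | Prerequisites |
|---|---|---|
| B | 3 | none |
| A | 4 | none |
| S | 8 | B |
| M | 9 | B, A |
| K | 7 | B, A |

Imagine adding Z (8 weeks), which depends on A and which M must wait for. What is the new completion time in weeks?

Originally the project takes 13 weeks.
With Z inserted, M now waits for max(B, A, Z).
New critical path: A→Z→M = 4+8+9 = 21 ⇒ 21 weeks.

21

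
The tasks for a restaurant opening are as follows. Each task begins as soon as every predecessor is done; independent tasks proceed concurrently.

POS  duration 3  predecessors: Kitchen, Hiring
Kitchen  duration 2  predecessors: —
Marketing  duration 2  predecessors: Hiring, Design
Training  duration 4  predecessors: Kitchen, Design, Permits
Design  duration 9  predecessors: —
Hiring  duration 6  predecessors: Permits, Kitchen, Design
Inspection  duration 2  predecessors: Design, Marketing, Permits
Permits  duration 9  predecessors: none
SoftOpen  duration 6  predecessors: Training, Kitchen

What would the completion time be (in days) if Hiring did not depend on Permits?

Before: longest chain Permits→Hiring→Marketing→Inspection = 9+6+2+2 = 19, finish 19.
Dropping Permits→Hiring doesn't change Hiring's earliest start (9); another predecessor still binds.
After: Permits→Training→SoftOpen = 9+4+6 = 19 → 19 days.

19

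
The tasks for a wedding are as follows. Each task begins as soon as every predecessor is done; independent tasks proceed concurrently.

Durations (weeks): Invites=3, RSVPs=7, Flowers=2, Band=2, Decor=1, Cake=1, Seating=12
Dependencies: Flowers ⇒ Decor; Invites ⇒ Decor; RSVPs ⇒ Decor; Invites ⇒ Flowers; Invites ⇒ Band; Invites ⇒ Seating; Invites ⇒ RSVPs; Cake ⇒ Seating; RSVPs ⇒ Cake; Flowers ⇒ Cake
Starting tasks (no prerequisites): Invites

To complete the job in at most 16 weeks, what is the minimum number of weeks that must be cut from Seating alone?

Current finish: 23 weeks; target: 16.
Seating is on every critical path, so each week cut from Seating cuts the finish by one (this holds down to a finish of 12).
Need 23 − 16 = 7 weeks off Seating → Seating becomes 5 weeks, finish becomes 16.

7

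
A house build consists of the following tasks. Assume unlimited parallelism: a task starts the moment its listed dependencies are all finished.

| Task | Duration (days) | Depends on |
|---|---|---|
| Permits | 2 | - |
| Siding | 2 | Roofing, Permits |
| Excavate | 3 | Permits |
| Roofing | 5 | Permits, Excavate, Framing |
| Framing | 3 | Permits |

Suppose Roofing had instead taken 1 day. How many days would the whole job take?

8

Actual critical path: Permits→Excavate→Roofing→Siding = 2+3+5+2 = 12 ⇒ 12 days.
Since Roofing is critical, the -4 change carries straight to that chain (now 8 days).
The critical path is still Permits→Excavate→Roofing→Siding; finish is now 8 days.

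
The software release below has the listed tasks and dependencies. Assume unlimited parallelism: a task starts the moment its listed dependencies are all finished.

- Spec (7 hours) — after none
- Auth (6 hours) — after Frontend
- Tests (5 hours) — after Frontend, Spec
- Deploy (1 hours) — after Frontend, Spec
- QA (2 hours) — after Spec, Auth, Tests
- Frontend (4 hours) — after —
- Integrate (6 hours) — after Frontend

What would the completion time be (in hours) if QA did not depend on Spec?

14

With the dependency in place, Spec→Tests→QA = 7+5+2 = 14 sets the finish at 14 hours.
Dropping Spec→QA doesn't change QA's earliest start (12); another predecessor still binds.
The longest chain is now Spec→Tests→QA = 7+5+2 = 14, so the plan takes 14 hours.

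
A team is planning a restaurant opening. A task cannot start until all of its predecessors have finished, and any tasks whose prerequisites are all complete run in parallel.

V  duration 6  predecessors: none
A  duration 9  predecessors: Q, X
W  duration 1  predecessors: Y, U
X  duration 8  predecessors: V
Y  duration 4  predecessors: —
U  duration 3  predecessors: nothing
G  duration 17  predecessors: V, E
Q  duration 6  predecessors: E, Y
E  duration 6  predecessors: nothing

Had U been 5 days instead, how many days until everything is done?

Actual critical path: E→G = 6+17 = 23 ⇒ 23 days.
U has 19 days of float (longest path through it is 4).
No other chain overtakes it, so the finish is 23 days.

23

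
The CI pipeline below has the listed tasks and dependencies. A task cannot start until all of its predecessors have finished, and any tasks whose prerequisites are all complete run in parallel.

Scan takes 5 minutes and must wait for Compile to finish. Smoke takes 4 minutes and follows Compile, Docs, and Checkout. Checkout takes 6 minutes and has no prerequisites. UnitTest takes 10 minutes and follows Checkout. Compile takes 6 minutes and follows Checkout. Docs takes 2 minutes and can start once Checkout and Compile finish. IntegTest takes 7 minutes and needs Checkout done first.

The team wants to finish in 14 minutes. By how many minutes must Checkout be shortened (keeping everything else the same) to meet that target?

4

Current finish: 18 minutes; target: 14.
Checkout is on every critical path, so each minute cut from Checkout cuts the finish by one (this holds down to a finish of 13).
Need 18 − 14 = 4 minutes off Checkout → Checkout becomes 2 minutes, finish becomes 14.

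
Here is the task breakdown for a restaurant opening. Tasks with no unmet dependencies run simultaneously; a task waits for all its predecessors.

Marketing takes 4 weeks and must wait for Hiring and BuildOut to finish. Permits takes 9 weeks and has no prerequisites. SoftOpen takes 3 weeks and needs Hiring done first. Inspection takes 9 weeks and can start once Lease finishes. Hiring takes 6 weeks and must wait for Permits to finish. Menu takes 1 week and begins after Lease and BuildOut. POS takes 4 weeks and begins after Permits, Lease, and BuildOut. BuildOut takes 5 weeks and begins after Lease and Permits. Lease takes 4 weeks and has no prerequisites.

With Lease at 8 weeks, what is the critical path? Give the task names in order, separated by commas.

Permits, Hiring, Marketing

Critical path before the change: Permits→Hiring→Marketing = 9+6+4 = 19 giving 19 weeks.
Lease has 6 weeks of float (longest path through it is 13).
No other chain overtakes it, so the finish is 19 weeks.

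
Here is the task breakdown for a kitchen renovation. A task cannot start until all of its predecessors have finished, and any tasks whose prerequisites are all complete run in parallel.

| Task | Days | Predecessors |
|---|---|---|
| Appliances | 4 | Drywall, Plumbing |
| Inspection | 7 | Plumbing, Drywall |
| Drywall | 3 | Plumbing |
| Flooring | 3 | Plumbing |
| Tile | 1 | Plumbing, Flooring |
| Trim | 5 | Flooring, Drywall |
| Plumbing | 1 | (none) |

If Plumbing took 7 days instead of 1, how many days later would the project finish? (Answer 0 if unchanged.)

Critical path before the change: Plumbing→Drywall→Inspection = 1+3+7 = 11 giving 11 days.
Plumbing is on the critical path; changing it to 7 makes that path 17 days.
That remains the longest chain; total 17 days.
Change in finish: 17 − 11 = +6 days.

6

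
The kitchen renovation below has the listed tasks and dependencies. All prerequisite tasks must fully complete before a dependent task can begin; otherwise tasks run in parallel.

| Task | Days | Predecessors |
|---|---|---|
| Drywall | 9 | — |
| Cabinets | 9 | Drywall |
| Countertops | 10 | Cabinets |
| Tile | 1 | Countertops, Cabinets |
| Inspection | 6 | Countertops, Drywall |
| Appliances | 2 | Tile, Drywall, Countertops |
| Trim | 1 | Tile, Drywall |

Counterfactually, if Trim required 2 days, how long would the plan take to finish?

Critical path before the change: Drywall→Cabinets→Countertops→Inspection = 9+9+10+6 = 34 giving 34 days.
Trim has 4 days of float (longest path through it is 30).
No other chain overtakes it, so the finish is 34 days.

34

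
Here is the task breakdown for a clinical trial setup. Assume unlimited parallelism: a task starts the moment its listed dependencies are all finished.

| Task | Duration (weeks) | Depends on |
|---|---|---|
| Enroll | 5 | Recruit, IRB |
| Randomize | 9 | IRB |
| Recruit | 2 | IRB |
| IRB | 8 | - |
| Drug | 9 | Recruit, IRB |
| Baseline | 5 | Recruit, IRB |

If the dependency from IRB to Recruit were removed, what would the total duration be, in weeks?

With the dependency in place, IRB→Recruit→Drug = 8+2+9 = 19 sets the finish at 19 weeks.
Without IRB→Recruit, Recruit's earliest start moves from 8 to 0.
New critical path: IRB→Randomize = 8+9 = 17 ⇒ 17 weeks.

17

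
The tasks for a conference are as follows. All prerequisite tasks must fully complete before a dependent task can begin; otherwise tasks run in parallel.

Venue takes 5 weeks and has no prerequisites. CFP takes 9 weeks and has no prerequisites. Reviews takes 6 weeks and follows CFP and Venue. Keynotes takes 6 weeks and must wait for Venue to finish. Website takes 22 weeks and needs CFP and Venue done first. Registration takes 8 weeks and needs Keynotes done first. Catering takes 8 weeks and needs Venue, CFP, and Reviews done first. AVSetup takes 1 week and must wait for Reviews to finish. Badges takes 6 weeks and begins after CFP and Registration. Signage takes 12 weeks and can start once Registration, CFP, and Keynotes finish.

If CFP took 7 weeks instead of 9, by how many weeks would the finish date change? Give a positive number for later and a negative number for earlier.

Baseline: CFP→Website = 9+22 = 31 → 31 weeks.
Since CFP is critical, the -2 change carries straight to that chain (now 29 weeks).
The binding chain switches to Venue→Keynotes→Registration→Signage = 5+6+8+12 = 31; finish 31 weeks.
Change in finish: 31 − 31 = +0 weeks.

0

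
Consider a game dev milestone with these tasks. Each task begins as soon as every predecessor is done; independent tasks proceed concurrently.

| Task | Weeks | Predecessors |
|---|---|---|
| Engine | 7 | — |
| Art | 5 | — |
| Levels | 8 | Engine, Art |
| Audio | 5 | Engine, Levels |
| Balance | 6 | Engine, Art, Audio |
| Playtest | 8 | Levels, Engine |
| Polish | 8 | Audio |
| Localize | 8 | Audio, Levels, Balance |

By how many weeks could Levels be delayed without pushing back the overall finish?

0

The longest chain is Engine→Levels→Audio→Balance→Localize = 7+8+5+6+8 = 34; overall finish 34 weeks.
Levels finishes as early as 15 and must finish by 15.
Float = 34 − 34 = 0.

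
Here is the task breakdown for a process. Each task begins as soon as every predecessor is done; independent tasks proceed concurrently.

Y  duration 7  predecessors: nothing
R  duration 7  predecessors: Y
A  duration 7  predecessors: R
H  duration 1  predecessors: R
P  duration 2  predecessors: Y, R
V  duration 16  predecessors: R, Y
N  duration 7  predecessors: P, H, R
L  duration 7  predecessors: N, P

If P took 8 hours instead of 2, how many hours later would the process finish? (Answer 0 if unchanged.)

As given, the longest chain is Y→R→P→N→L = 7+7+2+7+7 = 30, so the finish is 30 hours.
P is on the critical path; changing it to 8 makes that path 36 hours.
No other chain overtakes it, so the finish is 36 hours.
Change in finish: 36 − 30 = +6 hours.

6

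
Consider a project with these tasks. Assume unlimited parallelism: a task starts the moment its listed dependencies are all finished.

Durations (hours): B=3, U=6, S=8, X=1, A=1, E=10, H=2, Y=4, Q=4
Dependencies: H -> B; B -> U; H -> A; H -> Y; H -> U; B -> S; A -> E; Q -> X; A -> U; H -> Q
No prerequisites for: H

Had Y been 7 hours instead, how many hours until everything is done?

Baseline: H→A→E = 2+1+10 = 13 → 13 hours.
Y is off the critical path — its longest chain is 6 hours, giving 7 of slack.
The critical path is still H→A→E; finish is now 13 hours.

13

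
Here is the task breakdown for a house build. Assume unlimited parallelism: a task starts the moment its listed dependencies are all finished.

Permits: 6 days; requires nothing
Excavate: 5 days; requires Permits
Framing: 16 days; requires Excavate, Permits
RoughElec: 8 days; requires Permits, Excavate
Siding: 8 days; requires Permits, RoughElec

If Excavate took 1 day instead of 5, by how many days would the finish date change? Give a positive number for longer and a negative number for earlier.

Critical path before the change: Permits→Excavate→Framing = 6+5+16 = 27 giving 27 days.
Excavate lies on that path, so at 1 day the path becomes 23 days.
No other chain overtakes it, so the finish is 23 days.
Change in finish: 23 − 27 = -4 days.

-4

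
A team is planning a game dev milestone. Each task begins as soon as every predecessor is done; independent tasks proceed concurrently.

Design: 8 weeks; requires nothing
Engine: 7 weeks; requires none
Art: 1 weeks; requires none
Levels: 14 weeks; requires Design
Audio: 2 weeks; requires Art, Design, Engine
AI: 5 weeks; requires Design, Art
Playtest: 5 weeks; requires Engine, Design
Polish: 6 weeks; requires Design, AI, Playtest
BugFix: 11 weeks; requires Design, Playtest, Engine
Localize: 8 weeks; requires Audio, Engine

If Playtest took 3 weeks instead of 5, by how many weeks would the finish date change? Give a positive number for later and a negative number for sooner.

-2

Baseline: Design→Playtest→BugFix = 8+5+11 = 24 → 24 weeks.
Since Playtest is critical, the -2 change carries straight to that chain (now 22 weeks).
New critical path: Design→Levels = 8+14 = 22 ⇒ 22 weeks.
Change in finish: 22 − 24 = -2 weeks.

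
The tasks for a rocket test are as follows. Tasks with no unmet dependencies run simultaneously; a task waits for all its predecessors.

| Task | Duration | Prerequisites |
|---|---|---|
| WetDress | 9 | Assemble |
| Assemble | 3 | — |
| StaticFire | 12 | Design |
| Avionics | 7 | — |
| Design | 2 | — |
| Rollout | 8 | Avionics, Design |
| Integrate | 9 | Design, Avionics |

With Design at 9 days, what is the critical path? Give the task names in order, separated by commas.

Design, StaticFire

Actual critical path: Avionics→Integrate = 7+9 = 16 ⇒ 16 days.
Design is off the critical path — its longest chain is 14 days, giving 2 of slack.
New critical path: Design→StaticFire = 9+12 = 21 ⇒ 21 days.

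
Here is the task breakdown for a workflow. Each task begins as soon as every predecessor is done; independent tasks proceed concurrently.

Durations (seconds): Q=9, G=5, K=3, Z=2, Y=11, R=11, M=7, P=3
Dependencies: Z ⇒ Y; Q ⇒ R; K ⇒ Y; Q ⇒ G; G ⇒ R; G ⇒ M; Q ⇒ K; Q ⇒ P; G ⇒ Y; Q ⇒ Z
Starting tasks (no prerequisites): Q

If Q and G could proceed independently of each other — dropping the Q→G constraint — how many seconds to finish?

23

Original critical path: Q→G→Y = 9+5+11 = 25 ⇒ 25 seconds.
Without Q→G, G's earliest start moves from 9 to 0.
After: Q→K→Y = 9+3+11 = 23 → 23 seconds.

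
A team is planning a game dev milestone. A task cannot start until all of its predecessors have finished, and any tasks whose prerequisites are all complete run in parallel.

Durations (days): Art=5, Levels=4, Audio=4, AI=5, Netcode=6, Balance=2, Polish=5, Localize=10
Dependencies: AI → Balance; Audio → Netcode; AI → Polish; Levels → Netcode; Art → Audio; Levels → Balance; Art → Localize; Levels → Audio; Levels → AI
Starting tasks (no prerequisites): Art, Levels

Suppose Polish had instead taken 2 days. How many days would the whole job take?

Critical path before the change: Art→Audio→Netcode = 5+4+6 = 15 giving 15 days.
The longest path through Polish is only 14 days, so Polish has float 1.
No other chain overtakes it, so the finish is 15 days.

15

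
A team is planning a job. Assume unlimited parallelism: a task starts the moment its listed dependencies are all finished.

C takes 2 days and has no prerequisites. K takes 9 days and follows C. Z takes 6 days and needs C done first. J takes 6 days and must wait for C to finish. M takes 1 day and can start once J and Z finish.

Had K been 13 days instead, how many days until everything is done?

15

Actual critical path: C→K = 2+9 = 11 ⇒ 11 days.
Since K is critical, the +4 change carries straight to that chain (now 15 days).
That remains the longest chain; total 15 days.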